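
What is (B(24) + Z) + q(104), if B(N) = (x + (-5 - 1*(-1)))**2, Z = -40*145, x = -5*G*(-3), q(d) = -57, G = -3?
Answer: -3456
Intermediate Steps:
x = -45 (x = -5*(-3)*(-3) = 15*(-3) = -45)
Z = -5800
B(N) = 2401 (B(N) = (-45 + (-5 - 1*(-1)))**2 = (-45 + (-5 + 1))**2 = (-45 - 4)**2 = (-49)**2 = 2401)
(B(24) + Z) + q(104) = (2401 - 5800) - 57 = -3399 - 57 = -3456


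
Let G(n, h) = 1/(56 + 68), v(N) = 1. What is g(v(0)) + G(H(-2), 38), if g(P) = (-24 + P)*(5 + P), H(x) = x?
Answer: -17111/124 ≈ -137.99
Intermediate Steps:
G(n, h) = 1/124
g(v(0)) + G(H(-2), 38) = (-120 + 1**2 - 19*1) + 1/124 = (-120 + 1 - 19) + 1/124 = -138 + 1/124 = -17111/124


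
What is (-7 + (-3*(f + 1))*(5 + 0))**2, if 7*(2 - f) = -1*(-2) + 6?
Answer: 59536/49 ≈ 1215.0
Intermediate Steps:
f = 6/7 (f = 2 - (-1*(-2) + 6)/7 = 2 - (2 + 6)/7 = 2 - 1/7*8 = 2 - 8/7 = 6/7 ≈ 0.85714)
(-7 + (-3*(f + 1))*(5 + 0))**2 = (-7 + (-3*(6/7 + 1))*(5 + 0))**2 = (-7 - 3*13/7*5)**2 = (-7 - 39/7*5)**2 = (-7 - 195/7)**2 = (-244/7)**2 = 59536/49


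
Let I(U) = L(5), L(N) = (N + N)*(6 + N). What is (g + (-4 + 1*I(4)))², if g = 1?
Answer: 11449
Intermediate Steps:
L(N) = 2*N*(6 + N) (L(N) = (2*N)*(6 + N) = 2*N*(6 + N))
I(U) = 110 (I(U) = 2*5*(6 + 5) = 2*5*11 = 110)
(g + (-4 + 1*I(4)))² = (1 + (-4 + 1*110))² = (1 + (-4 + 110))² = (1 + 106)² = 107² = 11449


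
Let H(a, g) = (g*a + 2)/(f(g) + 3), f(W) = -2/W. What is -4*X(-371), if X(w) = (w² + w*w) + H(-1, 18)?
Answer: -14314376/13 ≈ -1.1011e+6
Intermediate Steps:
H(a, g) = (2 + a*g)/(3 - 2/g) (H(a, g) = (g*a + 2)/(-2/g + 3) = (a*g + 2)/(3 - 2/g) = (2 + a*g)/(3 - 2/g))
X(w) = -72/13 + 2*w² (X(w) = (w² + w*w) + 18*(2 - 1*18)/(-2 + 3*18) = (w² + w²) + 18*(2 - 18)/(-2 + 54) = 2*w² + 18*(-16)/52 = 2*w² + 18*(1/52)*(-16) = 2*w² - 72/13 = -72/13 + 2*w²)
-4*X(-371) = -4*(-72/13 + 2*(-371)²) = -4*(-72/13 + 2*137641) = -4*(-72/13 + 275282) = -4*3578594/13 = -14314376/13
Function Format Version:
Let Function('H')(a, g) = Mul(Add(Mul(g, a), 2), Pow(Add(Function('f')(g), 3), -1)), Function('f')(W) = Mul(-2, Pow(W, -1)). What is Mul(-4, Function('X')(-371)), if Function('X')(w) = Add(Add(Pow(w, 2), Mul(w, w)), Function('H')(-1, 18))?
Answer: Rational(-14314376, 13) ≈ -1.1011e+6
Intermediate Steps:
Function('H')(a, g) = Mul(Pow(Add(3, Mul(-2, Pow(g, -1))), -1), Add(2, Mul(a, g))) (Function('H')(a, g) = Mul(Add(Mul(g, a), 2), Pow(Add(Mul(-2, Pow(g, -1)), 3), -1)) = Mul(Add(Mul(a, g), 2), Pow(Add(3, Mul(-2, Pow(g, -1))), -1)) = Mul(Add(2, Mul(a, g)), Pow(Add(3, Mul(-2, Pow(g, -1))), -1)) = Mul(Pow(Add(3, Mul(-2, Pow(g, -1))), -1), Add(2, Mul(a, g))))
Function('X')(w) = Add(Rational(-72, 13), Mul(2, Pow(w, 2))) (Function('X')(w) = Add(Add(Pow(w, 2), Mul(w, w)), Mul(18, Pow(Add(-2, Mul(3, 18)), -1), Add(2, Mul(-1, 18)))) = Add(Add(Pow(w, 2), Pow(w, 2)), Mul(18, Pow(Add(-2, 54), -1), Add(2, -18))) = Add(Mul(2, Pow(w, 2)), Mul(18, Pow(52, -1), -16)) = Add(Mul(2, Pow(w, 2)), Mul(18, Rational(1, 52), -16)) = Add(Mul(2, Pow(w, 2)), Rational(-72, 13)) = Add(Rational(-72, 13), Mul(2, Pow(w, 2))))
Mul(-4, Function('X')(-371)) = Mul(-4, Add(Rational(-72, 13), Mul(2, Pow(-371, 2)))) = Mul(-4, Add(Rational(-72, 13), Mul(2, 137641))) = Mul(-4, Add(Rational(-72, 13), 275282)) = Mul(-4, Rational(3578594, 13)) = Rational(-14314376, 13)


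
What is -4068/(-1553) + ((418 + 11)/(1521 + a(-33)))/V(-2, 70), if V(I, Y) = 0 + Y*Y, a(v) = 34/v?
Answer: 999851364621/381694942300 ≈ 2.6195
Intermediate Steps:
V(I, Y) = Y² (V(I, Y) = 0 + Y² = Y²)
-4068/(-1553) + ((418 + 11)/(1521 + a(-33)))/V(-2, 70) = -4068/(-1553) + ((418 + 11)/(1521 + 34/(-33)))/(70²) = -4068*(-1/1553) + (429/(1521 + 34*(-1/33)))/4900 = 4068/1553 + (429/(1521 - 34/33))*(1/4900) = 4068/1553 + (429/(50159/33))*(1/4900) = 4068/1553 + (429*(33/50159))*(1/4900) = 4068/1553 + (14157/50159)*(1/4900) = 4068/1553 + 14157/245779100 = 999851364621/381694942300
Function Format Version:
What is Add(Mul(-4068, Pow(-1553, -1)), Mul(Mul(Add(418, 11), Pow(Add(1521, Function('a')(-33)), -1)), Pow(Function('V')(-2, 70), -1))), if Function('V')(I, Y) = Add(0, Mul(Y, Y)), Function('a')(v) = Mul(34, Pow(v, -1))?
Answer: Rational(999851364621, 381694942300) ≈ 2.6195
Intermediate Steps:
Function('V')(I, Y) = Pow(Y, 2) (Function('V')(I, Y) = Add(0, Pow(Y, 2)) = Pow(Y, 2))
Add(Mul(-4068, Pow(-1553, -1)), Mul(Mul(Add(418, 11), Pow(Add(1521, Function('a')(-33)), -1)), Pow(Function('V')(-2, 70), -1))) = Add(Mul(-4068, Pow(-1553, -1)), Mul(Mul(Add(418, 11), Pow(Add(1521, Mul(34, Pow(-33, -1))), -1)), Pow(Pow(70, 2), -1))) = Add(Mul(-4068, Rational(-1, 1553)), Mul(Mul(429, Pow(Add(1521, Mul(34, Rational(-1, 33))), -1)), Pow(4900, -1))) = Add(Rational(4068, 1553), Mul(Mul(429, Pow(Add(1521, Rational(-34, 33)), -1)), Rational(1, 4900))) = Add(Rational(4068, 1553), Mul(Mul(429, Pow(Rational(50159, 33), -1)), Rational(1, 4900))) = Add(Rational(4068, 1553), Mul(Mul(429, Rational(33, 50159)), Rational(1, 4900))) = Add(Rational(4068, 1553), Mul(Rational(14157, 50159), Rational(1, 4900))) = Add(Rational(4068, 1553), Rational(14157, 245779100)) = Rational(999851364621, 381694942300)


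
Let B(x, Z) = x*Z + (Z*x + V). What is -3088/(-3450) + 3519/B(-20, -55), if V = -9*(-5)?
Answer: 1907311/774525 ≈ 2.4626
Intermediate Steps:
V = 45
B(x, Z) = 45 + 2*Z*x (B(x, Z) = x*Z + (Z*x + 45) = Z*x + (45 + Z*x) = 45 + 2*Z*x)
-3088/(-3450) + 3519/B(-20, -55) = -3088/(-3450) + 3519/(45 + 2*(-55)*(-20)) = -3088*(-1/3450) + 3519/(45 + 2200) = 1544/1725 + 3519/2245 = 1907311/774525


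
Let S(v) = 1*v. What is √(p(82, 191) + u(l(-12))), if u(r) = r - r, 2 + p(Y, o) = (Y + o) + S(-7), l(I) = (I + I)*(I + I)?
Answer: 2*√66 ≈ 16.248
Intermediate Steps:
S(v) = v
l(I) = 4*I² (l(I) = (2*I)*(2*I) = 4*I²)
p(Y, o) = -9 + Y + o (p(Y, o) = -2 + ((Y + o) - 7) = -2 + (-7 + Y + o) = -9 + Y + o)
u(r) = 0
√(p(82, 191) + u(l(-12))) = √((-9 + 82 + 191) + 0) = √(264 + 0) = √264 = 2*√66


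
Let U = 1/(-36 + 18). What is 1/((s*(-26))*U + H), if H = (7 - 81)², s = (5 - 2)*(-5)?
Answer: 3/16363 ≈ 0.00018334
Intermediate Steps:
U = -1/18 (U = 1/(-18) = -1/18 ≈ -0.055556)
s = -15 (s = 3*(-5) = -15)
H = 5476 (H = (-74)² = 5476)
1/((s*(-26))*U + H) = 1/(-15*(-26)*(-1/18) + 5476) = 1/(390*(-1/18) + 5476) = 1/(-65/3 + 5476) = 1/(16363/3) = 3/16363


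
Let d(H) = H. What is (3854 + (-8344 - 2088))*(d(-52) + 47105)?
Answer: -309514634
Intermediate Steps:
(3854 + (-8344 - 2088))*(d(-52) + 47105) = (3854 + (-8344 - 2088))*(-52 + 47105) = (3854 - 10432)*47053 = -6578*47053 = -309514634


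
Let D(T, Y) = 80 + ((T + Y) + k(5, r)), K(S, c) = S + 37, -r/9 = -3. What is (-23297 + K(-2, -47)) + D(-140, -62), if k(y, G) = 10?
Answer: -23374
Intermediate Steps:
r = 27 (r = -9*(-3) = 27)
K(S, c) = 37 + S
D(T, Y) = 90 + T + Y (D(T, Y) = 80 + ((T + Y) + 10) = 80 + (10 + T + Y) = 90 + T + Y)
(-23297 + K(-2, -47)) + D(-140, -62) = (-23297 + (37 - 2)) + (90 - 140 - 62) = (-23297 + 35) - 112 = -23262 - 112 = -23374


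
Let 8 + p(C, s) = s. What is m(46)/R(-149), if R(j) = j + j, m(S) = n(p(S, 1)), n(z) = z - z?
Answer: 0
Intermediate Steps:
p(C, s) = -8 + s
n(z) = 0
m(S) = 0
R(j) = 2*j
m(46)/R(-149) = 0/((2*(-149))) = 0/(-298) = 0*(-1/298) = 0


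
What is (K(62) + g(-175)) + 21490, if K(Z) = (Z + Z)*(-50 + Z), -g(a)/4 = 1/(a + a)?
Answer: 4021152/175 ≈ 22978.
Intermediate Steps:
g(a) = -2/a (g(a) = -4/(a + a) = -4*1/(2*a) = -2/a)
K(Z) = 2*Z*(-50 + Z) (K(Z) = (2*Z)*(-50 + Z) = 2*Z*(-50 + Z))
(K(62) + g(-175)) + 21490 = (2*62*(-50 + 62) - 2/(-175)) + 21490 = (2*62*12 - 2*(-1/175)) + 21490 = (1488 + 2/175) + 21490 = 260402/175 + 21490 = 4021152/175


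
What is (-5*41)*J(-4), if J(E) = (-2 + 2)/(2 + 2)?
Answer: 0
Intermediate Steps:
J(E) = 0 (J(E) = 0/4 = 0*(¼) = 0)
(-5*41)*J(-4) = -5*41*0 = -205*0 = 0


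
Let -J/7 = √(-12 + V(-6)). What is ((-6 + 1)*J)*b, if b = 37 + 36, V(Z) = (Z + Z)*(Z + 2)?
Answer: 15330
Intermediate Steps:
V(Z) = 2*Z*(2 + Z) (V(Z) = (2*Z)*(2 + Z) = 2*Z*(2 + Z))
J = -42 (J = -7*√(-12 + 2*(-6)*(2 - 6)) = -7*√(-12 + 2*(-6)*(-4)) = -7*√(-12 + 48) = -7*√36 = -7*6 = -42)
b = 73
((-6 + 1)*J)*b = ((-6 + 1)*(-42))*73 = -5*(-42)*73 = 210*73 = 15330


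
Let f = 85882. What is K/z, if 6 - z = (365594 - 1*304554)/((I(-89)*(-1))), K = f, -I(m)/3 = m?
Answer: 11465247/31321 ≈ 366.06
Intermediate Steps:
I(m) = -3*m
K = 85882
z = 62642/267 (z = 6 - (365594 - 1*304554)/(-3*(-89)*(-1)) = 6 - (365594 - 304554)/(267*(-1)) = 6 - 61040/(-267) = 6 - 61040*(-1)/267 = 6 - 1*(-61040/267) = 6 + 61040/267 = 62642/267 ≈ 234.61)
K/z = 85882/(62642/267) = 85882*(267/62642) = 11465247/31321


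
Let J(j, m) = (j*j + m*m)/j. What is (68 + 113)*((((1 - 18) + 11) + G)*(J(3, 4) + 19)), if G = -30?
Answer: -178104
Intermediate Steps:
J(j, m) = (j**2 + m**2)/j
(68 + 113)*((((1 - 18) + 11) + G)*(J(3, 4) + 19)) = (68 + 113)*((((1 - 18) + 11) - 30)*((3 + 4**2/3) + 19)) = 181*(((-17 + 11) - 30)*((3 + (1/3)*16) + 19)) = 181*((-6 - 30)*((3 + 16/3) + 19)) = 181*(-36*(25/3 + 19)) = 181*(-36*82/3) = 181*(-984) = -178104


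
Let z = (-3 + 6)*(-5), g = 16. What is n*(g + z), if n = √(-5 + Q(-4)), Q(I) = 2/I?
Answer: I*√22/2 ≈ 2.3452*I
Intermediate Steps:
z = -15 (z = 3*(-5) = -15)
n = I*√22/2 (n = √(-5 + 2/(-4)) = √(-5 + 2*(-¼)) = √(-5 - ½) = √(-11/2) = I*√22/2 ≈ 2.3452*I)
n*(g + z) = (I*√22/2)*(16 - 15) = (I*√22/2)*1 = I*√22/2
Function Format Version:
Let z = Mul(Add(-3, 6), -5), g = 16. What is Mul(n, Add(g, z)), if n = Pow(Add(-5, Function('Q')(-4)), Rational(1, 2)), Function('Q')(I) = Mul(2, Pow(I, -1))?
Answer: Mul(Rational(1, 2), I, Pow(22, Rational(1, 2))) ≈ Mul(2.3452, I)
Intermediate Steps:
z = -15 (z = Mul(3, -5) = -15)
n = Mul(Rational(1, 2), I, Pow(22, Rational(1, 2))) (n = Pow(Add(-5, Mul(2, Pow(-4, -1))), Rational(1, 2)) = Pow(Add(-5, Mul(2, Rational(-1, 4))), Rational(1, 2)) = Pow(Add(-5, Rational(-1, 2)), Rational(1, 2)) = Pow(Rational(-11, 2), Rational(1, 2)) = Mul(Rational(1, 2), I, Pow(22, Rational(1, 2))) ≈ Mul(2.3452, I))
Mul(n, Add(g, z)) = Mul(Mul(Rational(1, 2), I, Pow(22, Rational(1, 2))), Add(16, -15)) = Mul(Mul(Rational(1, 2), I, Pow(22, Rational(1, 2))), 1) = Mul(Rational(1, 2), I, Pow(22, Rational(1, 2)))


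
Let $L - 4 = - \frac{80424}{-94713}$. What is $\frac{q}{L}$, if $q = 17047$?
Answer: $\frac{538190837}{153092} \approx 3515.5$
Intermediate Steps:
$L = \frac{153092}{31571}$ ($L = 4 - \frac{80424}{-94713} = 4 - - \frac{26808}{31571} = 4 + \frac{26808}{31571} = \frac{153092}{31571} \approx 4.8491$)
$\frac{q}{L} = \frac{17047}{\frac{153092}{31571}} = 17047 \cdot \frac{31571}{153092} = \frac{538190837}{153092}$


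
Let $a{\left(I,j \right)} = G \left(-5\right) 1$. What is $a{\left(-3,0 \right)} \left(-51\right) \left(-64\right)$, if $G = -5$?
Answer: $81600$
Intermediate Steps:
$a{\left(I,j \right)} = 25$ ($a{\left(I,j \right)} = \left(-5\right) \left(-5\right) 1 = 25 \cdot 1 = 25$)
$a{\left(-3,0 \right)} \left(-51\right) \left(-64\right) = 25 \left(-51\right) \left(-64\right) = \left(-1275\right) \left(-64\right) = 81600$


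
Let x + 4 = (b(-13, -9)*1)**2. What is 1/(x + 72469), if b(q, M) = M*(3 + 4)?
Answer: 1/76434 ≈ 1.3083e-5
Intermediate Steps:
b(q, M) = 7*M (b(q, M) = M*7 = 7*M)
x = 3965 (x = -4 + ((7*(-9))*1)**2 = -4 + (-63*1)**2 = -4 + (-63)**2 = -4 + 3969 = 3965)
1/(x + 72469) = 1/(3965 + 72469) = 1/76434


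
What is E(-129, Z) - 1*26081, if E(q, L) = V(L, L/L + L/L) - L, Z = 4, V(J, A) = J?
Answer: -26081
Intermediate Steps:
E(q, L) = 0 (E(q, L) = L - L = 0)
E(-129, Z) - 1*26081 = 0 - 1*26081 = 0 - 26081 = -26081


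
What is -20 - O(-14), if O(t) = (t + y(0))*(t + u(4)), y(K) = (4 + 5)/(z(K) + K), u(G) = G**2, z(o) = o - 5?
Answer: 58/5 ≈ 11.600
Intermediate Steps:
z(o) = -5 + o
y(K) = 9/(-5 + 2*K) (y(K) = (4 + 5)/((-5 + K) + K) = 9/(-5 + 2*K))
O(t) = (16 + t)*(-9/5 + t) (O(t) = (t + 9/(-5 + 2*0))*(t + 4**2) = (t + 9/(-5 + 0))*(t + 16) = (t + 9/(-5))*(16 + t) = (t + 9*(-1/5))*(16 + t) = (t - 9/5)*(16 + t) = (-9/5 + t)*(16 + t) = (16 + t)*(-9/5 + t))
-20 - O(-14) = -20 - (-144/5 + (-14)**2 + (71/5)*(-14)) = -20 - (-144/5 + 196 - 994/5) = -20 - 1*(-158/5) = -20 + 158/5 = 58/5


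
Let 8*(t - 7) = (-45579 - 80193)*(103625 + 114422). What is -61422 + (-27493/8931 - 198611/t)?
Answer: -3761143460118546943/61231398688317 ≈ -61425.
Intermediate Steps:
t = -6856051807/2 (t = 7 + ((-45579 - 80193)*(103625 + 114422))/8 = 7 + (-125772*218047)/8 = 7 + (1/8)*(-27424207284) = 7 - 6856051821/2 = -6856051807/2 ≈ -3.4280e+9)
-61422 + (-27493/8931 - 198611/t) = -61422 + (-27493/8931 - 198611/(-6856051807/2)) = -61422 + (-27493*1/8931 - 198611*(-2/6856051807)) = -61422 + (-27493/8931 + 397222/6856051807) = -61422 - 188489884740169/61231398688317 = -3761143460118546943/61231398688317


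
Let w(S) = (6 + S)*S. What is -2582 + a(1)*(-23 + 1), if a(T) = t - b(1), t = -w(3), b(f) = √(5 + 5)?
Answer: -1988 + 22*√10 ≈ -1918.4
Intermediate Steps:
w(S) = S*(6 + S)
b(f) = √10
t = -27 (t = -3*(6 + 3) = -3*9 = -1*27 = -27)
a(T) = -27 - √10
-2582 + a(1)*(-23 + 1) = -2582 + (-27 - √10)*(-23 + 1) = -2582 + (-27 - √10)*(-22) = -2582 + (594 + 22*√10) = -1988 + 22*√10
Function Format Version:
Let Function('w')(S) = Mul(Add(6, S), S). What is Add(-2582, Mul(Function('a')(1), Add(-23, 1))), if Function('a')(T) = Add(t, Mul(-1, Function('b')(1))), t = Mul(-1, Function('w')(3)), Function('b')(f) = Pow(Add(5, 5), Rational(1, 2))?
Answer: Add(-1988, Mul(22, Pow(10, Rational(1, 2)))) ≈ -1918.4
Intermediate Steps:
Function('w')(S) = Mul(S, Add(6, S))
Function('b')(f) = Pow(10, Rational(1, 2))
t = -27 (t = Mul(-1, Mul(3, Add(6, 3))) = Mul(-1, Mul(3, 9)) = Mul(-1, 27) = -27)
Function('a')(T) = Add(-27, Mul(-1, Pow(10, Rational(1, 2))))
Add(-2582, Mul(Function('a')(1), Add(-23, 1))) = Add(-2582, Mul(Add(-27, Mul(-1, Pow(10, Rational(1, 2)))), Add(-23, 1))) = Add(-2582, Mul(Add(-27, Mul(-1, Pow(10, Rational(1, 2)))), -22)) = Add(-2582, Add(594, Mul(22, Pow(10, Rational(1, 2))))) = Add(-1988, Mul(22, Pow(10, Rational(1, 2))))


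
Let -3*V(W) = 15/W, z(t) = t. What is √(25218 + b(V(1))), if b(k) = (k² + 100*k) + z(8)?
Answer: √24751 ≈ 157.32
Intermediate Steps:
V(W) = -5/W
b(k) = 8 + k² + 100*k (b(k) = (k² + 100*k) + 8 = 8 + k² + 100*k)
√(25218 + b(V(1))) = √(25218 + (8 + (-5/1)² + 100*(-5/1))) = √(25218 + (8 + (-5*1)² + 100*(-5*1))) = √(25218 + (8 + (-5)² + 100*(-5))) = √(25218 + (8 + 25 - 500)) = √(25218 - 467) = √24751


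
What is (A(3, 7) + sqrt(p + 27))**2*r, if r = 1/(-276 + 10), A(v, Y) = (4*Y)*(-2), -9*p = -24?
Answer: -9497/798 + 8*sqrt(267)/57 ≈ -9.6077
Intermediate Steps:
p = 8/3 (p = -1/9*(-24) = 8/3 ≈ 2.6667)
A(v, Y) = -8*Y
r = -1/266 (r = 1/(-266) = -1/266 ≈ -0.0037594)
(A(3, 7) + sqrt(p + 27))**2*r = (-8*7 + sqrt(8/3 + 27))**2*(-1/266) = (-56 + sqrt(89/3))**2*(-1/266) = (-56 + sqrt(267)/3)**2*(-1/266) = -(-56 + sqrt(267)/3)**2/266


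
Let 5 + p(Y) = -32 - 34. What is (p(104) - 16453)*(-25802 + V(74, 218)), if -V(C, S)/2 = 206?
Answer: 433160136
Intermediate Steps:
p(Y) = -71 (p(Y) = -5 + (-32 - 34) = -5 - 66 = -71)
V(C, S) = -412 (V(C, S) = -2*206 = -412)
(p(104) - 16453)*(-25802 + V(74, 218)) = (-71 - 16453)*(-25802 - 412) = -16524*(-26214) = 433160136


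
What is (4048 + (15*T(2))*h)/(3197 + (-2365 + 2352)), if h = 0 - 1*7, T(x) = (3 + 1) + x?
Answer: 1709/1592 ≈ 1.0735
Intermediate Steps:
T(x) = 4 + x
h = -7 (h = 0 - 7 = -7)
(4048 + (15*T(2))*h)/(3197 + (-2365 + 2352)) = (4048 + (15*(4 + 2))*(-7))/(3197 + (-2365 + 2352)) = (4048 + (15*6)*(-7))/(3197 - 13) = (4048 + 90*(-7))/3184 = (4048 - 630)*(1/3184) = 3418*(1/3184) = 1709/1592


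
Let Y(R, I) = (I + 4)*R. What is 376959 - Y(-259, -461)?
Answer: 258596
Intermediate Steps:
Y(R, I) = R*(4 + I) (Y(R, I) = (4 + I)*R = R*(4 + I))
376959 - Y(-259, -461) = 376959 - (-259)*(4 - 461) = 376959 - (-259)*(-457) = 376959 - 1*118363 = 376959 - 118363 = 258596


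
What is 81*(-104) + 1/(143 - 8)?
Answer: -1137239/135 ≈ -8424.0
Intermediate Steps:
81*(-104) + 1/(143 - 8) = -8424 + 1/135 = -1137239/135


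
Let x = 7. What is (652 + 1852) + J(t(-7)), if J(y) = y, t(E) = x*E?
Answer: 2455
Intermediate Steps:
t(E) = 7*E
(652 + 1852) + J(t(-7)) = (652 + 1852) + 7*(-7) = 2504 - 49 = 2455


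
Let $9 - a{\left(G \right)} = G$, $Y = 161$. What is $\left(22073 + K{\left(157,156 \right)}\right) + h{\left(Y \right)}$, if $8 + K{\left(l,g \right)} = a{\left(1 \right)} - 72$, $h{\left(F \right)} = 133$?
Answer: $22134$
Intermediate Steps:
$a{\left(G \right)} = 9 - G$
$K{\left(l,g \right)} = -72$ ($K{\left(l,g \right)} = -8 + \left(\left(9 - 1\right) - 72\right) = -8 + \left(8 - 72\right) = -8 - 64 = -72$)
$\left(22073 + K{\left(157,156 \right)}\right) + h{\left(Y \right)} = \left(22073 - 72\right) + 133 = 22001 + 133 = 22134$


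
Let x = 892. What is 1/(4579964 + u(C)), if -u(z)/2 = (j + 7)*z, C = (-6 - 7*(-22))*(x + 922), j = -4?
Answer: 1/2969132 ≈ 3.3680e-7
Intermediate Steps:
C = 268472 (C = (-6 - 7*(-22))*(892 + 922) = (-6 + 154)*1814 = 148*1814 = 268472)
u(z) = -6*z (u(z) = -2*(-4 + 7)*z = -6*z)
1/(4579964 + u(C)) = 1/(4579964 - 6*268472) = 1/(4579964 - 1610832) = 1/2969132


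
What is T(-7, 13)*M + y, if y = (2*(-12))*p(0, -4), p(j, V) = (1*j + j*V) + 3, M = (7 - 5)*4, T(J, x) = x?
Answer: 32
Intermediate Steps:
M = 8 (M = 2*4 = 8)
p(j, V) = 3 + j + V*j (p(j, V) = (j + V*j) + 3 = 3 + j + V*j)
y = -72 (y = (2*(-12))*(3 + 0 - 4*0) = -24*(3 + 0 + 0) = -24*3 = -72)
T(-7, 13)*M + y = 13*8 - 72 = 104 - 72 = 32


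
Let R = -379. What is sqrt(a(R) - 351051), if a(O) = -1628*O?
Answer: sqrt(265961) ≈ 515.71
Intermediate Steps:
a(O) = -1628*O
sqrt(a(R) - 351051) = sqrt(-1628*(-379) - 351051) = sqrt(617012 - 351051) = sqrt(265961)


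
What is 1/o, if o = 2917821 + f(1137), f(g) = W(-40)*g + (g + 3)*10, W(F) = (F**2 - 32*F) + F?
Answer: 1/6158301 ≈ 1.6238e-7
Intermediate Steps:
W(F) = F**2 - 31*F
f(g) = 30 + 2850*g (f(g) = (-40*(-31 - 40))*g + (g + 3)*10 = (-40*(-71))*g + (3 + g)*10 = 2840*g + (30 + 10*g) = 30 + 2850*g)
o = 6158301 (o = 2917821 + (30 + 2850*1137) = 2917821 + (30 + 3240450) = 2917821 + 3240480 = 6158301)
1/o = 1/6158301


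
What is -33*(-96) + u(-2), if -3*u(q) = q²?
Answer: 9500/3 ≈ 3166.7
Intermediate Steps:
u(q) = -q²/3
-33*(-96) + u(-2) = -33*(-96) - ⅓*(-2)² = 3168 - ⅓*4 = 3168 - 4/3 = 9500/3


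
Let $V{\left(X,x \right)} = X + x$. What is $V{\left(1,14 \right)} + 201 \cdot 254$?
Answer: $51069$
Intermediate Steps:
$V{\left(1,14 \right)} + 201 \cdot 254 = \left(1 + 14\right) + 201 \cdot 254 = 15 + 51054 = 51069$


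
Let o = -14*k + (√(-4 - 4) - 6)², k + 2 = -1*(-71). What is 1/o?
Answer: I/(2*(-469*I + 12*√2)) ≈ -0.0010647 + 3.8526e-5*I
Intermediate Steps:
k = 69 (k = -2 - 1*(-71) = -2 + 71 = 69)
o = -966 + (-6 + 2*I*√2)² (o = -14*69 + (√(-4 - 4) - 6)² = -966 + (√(-8) - 6)² = -966 + (2*I*√2 - 6)² = -966 + (-6 + 2*I*√2)² ≈ -938.0 - 33.941*I)
1/o = 1/(-938 - 24*I*√2)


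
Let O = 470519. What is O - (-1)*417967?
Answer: 888486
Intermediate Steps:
O - (-1)*417967 = 470519 - (-1)*417967 = 470519 - 1*(-417967) = 470519 + 417967 = 888486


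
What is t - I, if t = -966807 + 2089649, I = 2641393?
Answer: -1518551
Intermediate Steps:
t = 1122842
t - I = 1122842 - 1*2641393 = 1122842 - 2641393 = -1518551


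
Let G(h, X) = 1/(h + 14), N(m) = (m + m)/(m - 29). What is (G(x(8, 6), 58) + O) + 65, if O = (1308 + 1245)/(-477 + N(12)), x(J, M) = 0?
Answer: 2267183/37954 ≈ 59.735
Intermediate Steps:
N(m) = 2*m/(-29 + m) (N(m) = (2*m)/(-29 + m) = 2*m/(-29 + m))
G(h, X) = 1/(14 + h)
O = -14467/2711 (O = (1308 + 1245)/(-477 + 2*12/(-29 + 12)) = 2553/(-477 + 2*12/(-17)) = 2553/(-477 + 2*12*(-1/17)) = 2553/(-477 - 24/17) = 2553/(-8133/17) = 2553*(-17/8133) = -14467/2711 ≈ -5.3364)
(G(x(8, 6), 58) + O) + 65 = (1/(14 + 0) - 14467/2711) + 65 = (1/14 - 14467/2711) + 65 = -199827/37954 + 65 = 2267183/37954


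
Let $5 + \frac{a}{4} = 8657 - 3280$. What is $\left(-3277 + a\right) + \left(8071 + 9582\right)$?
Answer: $35864$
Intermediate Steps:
$a = 21488$ ($a = -20 + 4 \left(8657 - 3280\right) = -20 + 4 \cdot 5377 = -20 + 21508 = 21488$)
$\left(-3277 + a\right) + \left(8071 + 9582\right) = \left(-3277 + 21488\right) + \left(8071 + 9582\right) = 18211 + 17653 = 35864$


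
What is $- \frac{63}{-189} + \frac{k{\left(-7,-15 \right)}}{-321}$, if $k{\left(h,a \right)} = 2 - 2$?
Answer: $\frac{1}{3} \approx 0.33333$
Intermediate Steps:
$k{\left(h,a \right)} = 0$ ($k{\left(h,a \right)} = 2 - 2 = 0$)
$- \frac{63}{-189} + \frac{k{\left(-7,-15 \right)}}{-321} = - \frac{63}{-189} + \frac{0}{-321} = \left(-63\right) \left(- \frac{1}{189}\right) + 0 \left(- \frac{1}{321}\right) = \frac{1}{3} + 0 = \frac{1}{3}$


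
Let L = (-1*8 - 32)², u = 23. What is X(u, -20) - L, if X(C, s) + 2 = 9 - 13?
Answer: -1606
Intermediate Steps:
X(C, s) = -6 (X(C, s) = -2 + (9 - 13) = -2 - 4 = -6)
L = 1600 (L = (-8 - 32)² = (-40)² = 1600)
X(u, -20) - L = -6 - 1*1600 = -6 - 1600 = -1606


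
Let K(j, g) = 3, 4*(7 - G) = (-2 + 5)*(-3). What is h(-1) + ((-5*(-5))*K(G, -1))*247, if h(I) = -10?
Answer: 18515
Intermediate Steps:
G = 37/4 (G = 7 - (-2 + 5)*(-3)/4 = 7 - 3*(-3)/4 = 7 - 1/4*(-9) = 7 + 9/4 = 37/4 ≈ 9.2500)
h(-1) + ((-5*(-5))*K(G, -1))*247 = -10 + (-5*(-5)*3)*247 = -10 + (25*3)*247 = -10 + 75*247 = -10 + 18525 = 18515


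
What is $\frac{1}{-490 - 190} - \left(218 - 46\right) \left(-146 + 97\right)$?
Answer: $\frac{5731039}{680} \approx 8428.0$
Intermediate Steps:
$\frac{1}{-490 - 190} - \left(218 - 46\right) \left(-146 + 97\right) = \frac{1}{-680} - 172 \left(-49\right) = - \frac{1}{680} - -8428 = - \frac{1}{680} + 8428 = \frac{5731039}{680}$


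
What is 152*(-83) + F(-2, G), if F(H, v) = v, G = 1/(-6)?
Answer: -75697/6 ≈ -12616.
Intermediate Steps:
G = -⅙ (G = 1*(-⅙) = -⅙ ≈ -0.16667)
152*(-83) + F(-2, G) = 152*(-83) - ⅙ = -12616 - ⅙ = -75697/6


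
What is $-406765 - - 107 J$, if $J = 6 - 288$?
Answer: $-436939$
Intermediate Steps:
$J = -282$ ($J = 6 - 288 = -282$)
$-406765 - - 107 J = -406765 - \left(-107\right) \left(-282\right) = -406765 - 30174 = -436939$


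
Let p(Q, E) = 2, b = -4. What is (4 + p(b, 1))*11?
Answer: 66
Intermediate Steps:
(4 + p(b, 1))*11 = (4 + 2)*11 = 6*11 = 66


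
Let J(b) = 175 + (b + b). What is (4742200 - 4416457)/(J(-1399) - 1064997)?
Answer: -325743/1067620 ≈ -0.30511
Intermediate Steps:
J(b) = 175 + 2*b
(4742200 - 4416457)/(J(-1399) - 1064997) = (4742200 - 4416457)/((175 + 2*(-1399)) - 1064997) = 325743/((175 - 2798) - 1064997) = 325743/(-2623 - 1064997) = 325743/(-1067620) = 325743*(-1/1067620) = -325743/1067620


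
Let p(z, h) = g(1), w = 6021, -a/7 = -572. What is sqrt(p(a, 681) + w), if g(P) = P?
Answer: sqrt(6022) ≈ 77.602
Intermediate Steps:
a = 4004 (a = -7*(-572) = 4004)
p(z, h) = 1
sqrt(p(a, 681) + w) = sqrt(1 + 6021) = sqrt(6022)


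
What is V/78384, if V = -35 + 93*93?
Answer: 4307/39192 ≈ 0.10989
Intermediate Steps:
V = 8614 (V = -35 + 8649 = 8614)
V/78384 = 8614/78384 = 8614*(1/78384) = 4307/39192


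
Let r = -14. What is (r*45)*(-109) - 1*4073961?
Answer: -4005291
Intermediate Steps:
(r*45)*(-109) - 1*4073961 = -14*45*(-109) - 1*4073961 = -630*(-109) - 4073961 = 68670 - 4073961 = -4005291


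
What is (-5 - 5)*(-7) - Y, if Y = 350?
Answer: -280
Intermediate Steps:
(-5 - 5)*(-7) - Y = (-5 - 5)*(-7) - 1*350 = -10*(-7) - 350 = 70 - 350 = -280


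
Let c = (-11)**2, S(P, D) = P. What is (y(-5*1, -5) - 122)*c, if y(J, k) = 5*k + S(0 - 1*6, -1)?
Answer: -18513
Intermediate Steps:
y(J, k) = -6 + 5*k (y(J, k) = 5*k + (0 - 1*6) = 5*k + (0 - 6) = 5*k - 6 = -6 + 5*k)
c = 121
(y(-5*1, -5) - 122)*c = ((-6 + 5*(-5)) - 122)*121 = ((-6 - 25) - 122)*121 = (-31 - 122)*121 = -153*121 = -18513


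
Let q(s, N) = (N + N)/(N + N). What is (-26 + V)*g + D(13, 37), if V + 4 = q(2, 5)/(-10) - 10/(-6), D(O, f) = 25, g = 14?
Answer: -5596/15 ≈ -373.07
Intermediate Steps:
q(s, N) = 1 (q(s, N) = (2*N)/((2*N)) = (2*N)*(1/(2*N)) = 1)
V = -73/30 (V = -4 + (1/(-10) - 10/(-6)) = -4 + (1*(-1/10) - 10*(-1/6)) = -4 + (-1/10 + 5/3) = -4 + 47/30 = -73/30 ≈ -2.4333)
(-26 + V)*g + D(13, 37) = (-26 - 73/30)*14 + 25 = -853/30*14 + 25 = -5971/15 + 25 = -5596/15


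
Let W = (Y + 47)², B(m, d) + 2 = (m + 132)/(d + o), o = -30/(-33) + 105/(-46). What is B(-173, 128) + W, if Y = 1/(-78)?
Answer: 859737093497/389820132 ≈ 2205.5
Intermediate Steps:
Y = -1/78 ≈ -0.012821
o = -695/506 (o = -30*(-1/33) + 105*(-1/46) = 10/11 - 105/46 = -695/506 ≈ -1.3735)
B(m, d) = -2 + (132 + m)/(-695/506 + d) (B(m, d) = -2 + (m + 132)/(d - 695/506) = -2 + (132 + m)/(-695/506 + d))
W = 13432225/6084 (W = (-1/78 + 47)² = (3665/78)² = 13432225/6084 ≈ 2207.8)
B(-173, 128) + W = 2*(34091 - 506*128 + 253*(-173))/(-695 + 506*128) + 13432225/6084 = 2*(34091 - 64768 - 43769)/(-695 + 64768) + 13432225/6084 = 2*(-74446)/64073 + 13432225/6084 = 2*(1/64073)*(-74446) + 13432225/6084 = -148892/64073 + 13432225/6084 = 859737093497/389820132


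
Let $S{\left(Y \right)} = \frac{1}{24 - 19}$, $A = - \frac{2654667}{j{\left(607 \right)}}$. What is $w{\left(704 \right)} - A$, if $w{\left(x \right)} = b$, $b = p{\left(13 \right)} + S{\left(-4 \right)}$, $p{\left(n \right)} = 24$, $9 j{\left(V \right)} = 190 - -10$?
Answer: $\frac{23896843}{200} \approx 1.1948 \cdot 10^{5}$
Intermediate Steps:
$j{\left(V \right)} = \frac{200}{9}$ ($j{\left(V \right)} = \frac{190 - -10}{9} = \frac{190 + 10}{9} = \frac{1}{9} \cdot 200 = \frac{200}{9}$)
$A = - \frac{23892003}{200}$ ($A = - \frac{2654667}{\frac{200}{9}} = \left(-2654667\right) \frac{9}{200} = - \frac{23892003}{200} \approx -1.1946 \cdot 10^{5}$)
$S{\left(Y \right)} = \frac{1}{5}$
$b = \frac{121}{5}$ ($b = 24 + \frac{1}{5} = \frac{121}{5} \approx 24.2$)
$w{\left(x \right)} = \frac{121}{5}$
$w{\left(704 \right)} - A = \frac{121}{5} - - \frac{23892003}{200} = \frac{121}{5} + \frac{23892003}{200} = \frac{23896843}{200}$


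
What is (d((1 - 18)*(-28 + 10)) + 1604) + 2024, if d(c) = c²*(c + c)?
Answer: 57308860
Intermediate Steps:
d(c) = 2*c³ (d(c) = c²*(2*c) = 2*c³)
(d((1 - 18)*(-28 + 10)) + 1604) + 2024 = (2*((1 - 18)*(-28 + 10))³ + 1604) + 2024 = (2*(-17*(-18))³ + 1604) + 2024 = (2*306³ + 1604) + 2024 = (2*28652616 + 1604) + 2024 = (57305232 + 1604) + 2024 = 57306836 + 2024 = 57308860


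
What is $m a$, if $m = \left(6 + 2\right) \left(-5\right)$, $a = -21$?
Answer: $840$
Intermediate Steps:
$m = -40$ ($m = 8 \left(-5\right) = -40$)
$m a = \left(-40\right) \left(-21\right) = 840$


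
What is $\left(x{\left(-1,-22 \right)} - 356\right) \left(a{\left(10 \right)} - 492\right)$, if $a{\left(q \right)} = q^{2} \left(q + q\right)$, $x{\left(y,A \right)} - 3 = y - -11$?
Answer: $-517244$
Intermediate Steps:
$x{\left(y,A \right)} = 14 + y$ ($x{\left(y,A \right)} = 3 + \left(y - -11\right) = 3 + \left(y + 11\right) = 3 + \left(11 + y\right) = 14 + y$)
$a{\left(q \right)} = 2 q^{3}$ ($a{\left(q \right)} = q^{2} \cdot 2 q = 2 q^{3}$)
$\left(x{\left(-1,-22 \right)} - 356\right) \left(a{\left(10 \right)} - 492\right) = \left(\left(14 - 1\right) - 356\right) \left(2 \cdot 10^{3} - 492\right) = \left(13 - 356\right) \left(2 \cdot 1000 - 492\right) = - 343 \left(2000 - 492\right) = \left(-343\right) 1508 = -517244$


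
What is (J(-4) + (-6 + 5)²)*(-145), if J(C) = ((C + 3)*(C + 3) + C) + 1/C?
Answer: 1305/4 ≈ 326.25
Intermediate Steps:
J(C) = C + 1/C + (3 + C)² (J(C) = ((3 + C)*(3 + C) + C) + 1/C = ((3 + C)² + C) + 1/C = (C + (3 + C)²) + 1/C = C + 1/C + (3 + C)²)
(J(-4) + (-6 + 5)²)*(-145) = ((-4 + 1/(-4) + (3 - 4)²) + (-6 + 5)²)*(-145) = ((-4 - ¼ + (-1)²) + (-1)²)*(-145) = ((-4 - ¼ + 1) + 1)*(-145) = (-13/4 + 1)*(-145) = -9/4*(-145) = 1305/4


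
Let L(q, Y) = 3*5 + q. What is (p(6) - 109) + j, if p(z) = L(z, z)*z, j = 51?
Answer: 68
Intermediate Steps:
L(q, Y) = 15 + q
p(z) = z*(15 + z) (p(z) = (15 + z)*z = z*(15 + z))
(p(6) - 109) + j = (6*(15 + 6) - 109) + 51 = (6*21 - 109) + 51 = (126 - 109) + 51 = 17 + 51 = 68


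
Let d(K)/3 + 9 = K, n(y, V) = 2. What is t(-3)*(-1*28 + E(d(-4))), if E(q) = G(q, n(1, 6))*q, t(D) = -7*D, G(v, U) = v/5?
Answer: 29001/5 ≈ 5800.2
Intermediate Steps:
G(v, U) = v/5 (G(v, U) = v*(1/5) = v/5)
d(K) = -27 + 3*K
E(q) = q**2/5 (E(q) = (q/5)*q = q**2/5)
t(-3)*(-1*28 + E(d(-4))) = (-7*(-3))*(-1*28 + (-27 + 3*(-4))**2/5) = 21*(-28 + (-27 - 12)**2/5) = 21*(-28 + (1/5)*(-39)**2) = 21*(-28 + (1/5)*1521) = 21*(-28 + 1521/5) = 21*(1381/5) = 29001/5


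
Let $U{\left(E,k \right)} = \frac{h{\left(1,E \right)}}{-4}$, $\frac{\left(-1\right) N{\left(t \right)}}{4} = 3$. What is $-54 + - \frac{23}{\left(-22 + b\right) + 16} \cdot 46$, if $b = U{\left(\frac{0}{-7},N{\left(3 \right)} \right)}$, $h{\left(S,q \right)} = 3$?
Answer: $\frac{2774}{27} \approx 102.74$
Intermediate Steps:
$N{\left(t \right)} = -12$ ($N{\left(t \right)} = \left(-4\right) 3 = -12$)
$U{\left(E,k \right)} = - \frac{3}{4}$ ($U{\left(E,k \right)} = \frac{3}{-4} = 3 \left(- \frac{1}{4}\right) = - \frac{3}{4}$)
$b = - \frac{3}{4} \approx -0.75$
$-54 + - \frac{23}{\left(-22 + b\right) + 16} \cdot 46 = -54 + - \frac{23}{\left(-22 - \frac{3}{4}\right) + 16} \cdot 46 = -54 + - \frac{23}{- \frac{91}{4} + 16} \cdot 46 = -54 + - \frac{23}{- \frac{27}{4}} \cdot 46 = -54 + \left(-23\right) \left(- \frac{4}{27}\right) 46 = -54 + \frac{92}{27} \cdot 46 = -54 + \frac{4232}{27} = \frac{2774}{27}$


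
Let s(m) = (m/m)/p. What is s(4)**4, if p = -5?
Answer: 1/625 ≈ 0.0016000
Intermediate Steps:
s(m) = -1/5 (s(m) = (m/m)/(-5) = 1*(-1/5) = -1/5)
s(4)**4 = (-1/5)**4 = 1/625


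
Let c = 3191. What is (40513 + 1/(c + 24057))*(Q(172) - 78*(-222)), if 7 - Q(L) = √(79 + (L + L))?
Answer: 19122828951675/27248 - 3311694675*√47/27248 ≈ 7.0097e+8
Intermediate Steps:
Q(L) = 7 - √(79 + 2*L) (Q(L) = 7 - √(79 + (L + L)) = 7 - √(79 + 2*L))
(40513 + 1/(c + 24057))*(Q(172) - 78*(-222)) = (40513 + 1/(3191 + 24057))*((7 - √(79 + 2*172)) - 78*(-222)) = (40513 + 1/27248)*((7 - √(79 + 344)) + 17316) = (40513 + 1/27248)*((7 - √423) + 17316) = 1103898225*((7 - 3*√47) + 17316)/27248 = 1103898225*(17323 - 3*√47)/27248 = 19122828951675/27248 - 3311694675*√47/27248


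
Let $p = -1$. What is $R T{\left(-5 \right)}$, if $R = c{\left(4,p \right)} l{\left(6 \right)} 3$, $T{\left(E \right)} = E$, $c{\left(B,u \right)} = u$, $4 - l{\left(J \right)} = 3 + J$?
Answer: $-75$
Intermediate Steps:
$l{\left(J \right)} = 1 - J$ ($l{\left(J \right)} = 4 - \left(3 + J\right) = 1 - J$)
$R = 15$ ($R = - (1 - 6) 3 = \left(-1\right) \left(-5\right) 3 = 5 \cdot 3 = 15$)
$R T{\left(-5 \right)} = 15 \left(-5\right) = -75$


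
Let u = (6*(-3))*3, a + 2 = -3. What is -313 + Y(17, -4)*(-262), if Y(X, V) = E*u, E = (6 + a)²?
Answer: 13835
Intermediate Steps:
a = -5 (a = -2 - 3 = -5)
E = 1 (E = (6 - 5)² = 1² = 1)
u = -54 (u = -18*3 = -54)
Y(X, V) = -54 (Y(X, V) = 1*(-54) = -54)
-313 + Y(17, -4)*(-262) = -313 - 54*(-262) = -313 + 14148 = 13835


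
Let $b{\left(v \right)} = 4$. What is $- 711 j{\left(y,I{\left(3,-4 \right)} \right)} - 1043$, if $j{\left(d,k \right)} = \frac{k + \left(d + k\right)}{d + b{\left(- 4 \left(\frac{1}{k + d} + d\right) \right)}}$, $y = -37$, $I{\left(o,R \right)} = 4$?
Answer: $- \frac{18346}{11} \approx -1667.8$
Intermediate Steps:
$j{\left(d,k \right)} = \frac{d + 2 k}{4 + d}$ ($j{\left(d,k \right)} = \frac{k + \left(d + k\right)}{d + 4} = \frac{d + 2 k}{4 + d}$)
$- 711 j{\left(y,I{\left(3,-4 \right)} \right)} - 1043 = - 711 \frac{-37 + 2 \cdot 4}{4 - 37} - 1043 = - 711 \frac{-37 + 8}{-33} - 1043 = - 711 \left(\left(- \frac{1}{33}\right) \left(-29\right)\right) - 1043 = \left(-711\right) \frac{29}{33} - 1043 = - \frac{6873}{11} - 1043 = - \frac{18346}{11}$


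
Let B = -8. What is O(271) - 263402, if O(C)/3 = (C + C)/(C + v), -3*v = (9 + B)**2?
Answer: -106938773/406 ≈ -2.6340e+5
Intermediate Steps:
v = -1/3 (v = -(9 - 8)**2/3 = -1/3*1**2 = -1/3*1 = -1/3 ≈ -0.33333)
O(C) = 6*C/(-1/3 + C) (O(C) = 3*((C + C)/(C - 1/3)) = 3*((2*C)/(-1/3 + C)) = 3*(2*C/(-1/3 + C)) = 6*C/(-1/3 + C))
O(271) - 263402 = 18*271/(-1 + 3*271) - 263402 = 18*271/(-1 + 813) - 263402 = 18*271/812 - 263402 = 18*271*(1/812) - 263402 = 2439/406 - 263402 = -106938773/406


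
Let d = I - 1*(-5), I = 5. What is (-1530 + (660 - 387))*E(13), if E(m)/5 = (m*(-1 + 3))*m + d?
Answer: -2187180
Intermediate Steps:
d = 10 (d = 5 - 1*(-5) = 5 + 5 = 10)
E(m) = 50 + 10*m² (E(m) = 5*((m*(-1 + 3))*m + 10) = 5*((m*2)*m + 10) = 5*((2*m)*m + 10) = 5*(2*m² + 10) = 5*(10 + 2*m²) = 50 + 10*m²)
(-1530 + (660 - 387))*E(13) = (-1530 + (660 - 387))*(50 + 10*13²) = (-1530 + 273)*(50 + 10*169) = -1257*(50 + 1690) = -1257*1740 = -2187180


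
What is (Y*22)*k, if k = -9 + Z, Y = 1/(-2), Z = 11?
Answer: -22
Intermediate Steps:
Y = -½ ≈ -0.50000
k = 2 (k = -9 + 11 = 2)
(Y*22)*k = -½*22*2 = -11*2 = -22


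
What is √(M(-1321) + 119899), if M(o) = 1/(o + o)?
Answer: √836914680794/2642 ≈ 346.26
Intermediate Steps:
M(o) = 1/(2*o)
√(M(-1321) + 119899) = √((½)/(-1321) + 119899) = √((½)*(-1/1321) + 119899) = √(-1/2642 + 119899) = √(316773157/2642) = √836914680794/2642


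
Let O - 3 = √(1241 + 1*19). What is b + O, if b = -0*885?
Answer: 3 + 6*√35 ≈ 38.496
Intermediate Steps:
b = 0 (b = -1*0 = 0)
O = 3 + 6*√35 (O = 3 + √(1241 + 1*19) = 3 + √(1241 + 19) = 3 + √1260 = 3 + 6*√35 ≈ 38.496)
b + O = 0 + (3 + 6*√35) = 3 + 6*√35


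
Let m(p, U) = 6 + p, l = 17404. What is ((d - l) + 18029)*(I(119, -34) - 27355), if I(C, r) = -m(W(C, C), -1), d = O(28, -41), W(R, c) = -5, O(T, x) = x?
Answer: -15975904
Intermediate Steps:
d = -41
I(C, r) = -1 (I(C, r) = -(6 - 5) = -1*1 = -1)
((d - l) + 18029)*(I(119, -34) - 27355) = ((-41 - 1*17404) + 18029)*(-1 - 27355) = ((-41 - 17404) + 18029)*(-27356) = (-17445 + 18029)*(-27356) = 584*(-27356) = -15975904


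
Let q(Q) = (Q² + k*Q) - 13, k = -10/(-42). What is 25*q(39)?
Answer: 265525/7 ≈ 37932.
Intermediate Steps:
k = 5/21 (k = -10*(-1/42) = 5/21 ≈ 0.23810)
q(Q) = -13 + Q² + 5*Q/21 (q(Q) = (Q² + 5*Q/21) - 13 = -13 + Q² + 5*Q/21)
25*q(39) = 25*(-13 + 39² + (5/21)*39) = 25*(-13 + 1521 + 65/7) = 25*(10621/7) = 265525/7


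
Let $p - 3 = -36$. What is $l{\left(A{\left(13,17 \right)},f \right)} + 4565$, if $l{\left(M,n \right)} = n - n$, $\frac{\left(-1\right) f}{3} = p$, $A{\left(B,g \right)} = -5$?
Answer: $4565$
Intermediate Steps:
$p = -33$ ($p = 3 - 36 = -33$)
$f = 99$ ($f = \left(-3\right) \left(-33\right) = 99$)
$l{\left(M,n \right)} = 0$
$l{\left(A{\left(13,17 \right)},f \right)} + 4565 = 0 + 4565 = 4565$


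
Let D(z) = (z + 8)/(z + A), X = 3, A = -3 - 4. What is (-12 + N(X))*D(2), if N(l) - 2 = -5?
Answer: 30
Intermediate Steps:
A = -7
D(z) = (8 + z)/(-7 + z) (D(z) = (z + 8)/(z - 7) = (8 + z)/(-7 + z))
N(l) = -3 (N(l) = 2 - 5 = -3)
(-12 + N(X))*D(2) = (-12 - 3)*((8 + 2)/(-7 + 2)) = -15*10/(-5) = -(-3)*10 = -15*(-2) = 30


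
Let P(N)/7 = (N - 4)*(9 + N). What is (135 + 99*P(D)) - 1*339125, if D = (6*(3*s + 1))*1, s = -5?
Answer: 4234810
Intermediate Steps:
D = -84 (D = (6*(3*(-5) + 1))*1 = (6*(-15 + 1))*1 = (6*(-14))*1 = -84*1 = -84)
P(N) = 7*(-4 + N)*(9 + N) (P(N) = 7*((N - 4)*(9 + N)) = 7*((-4 + N)*(9 + N)) = 7*(-4 + N)*(9 + N))
(135 + 99*P(D)) - 1*339125 = (135 + 99*(-252 + 7*(-84)**2 + 35*(-84))) - 1*339125 = (135 + 99*(-252 + 7*7056 - 2940)) - 339125 = (135 + 99*(-252 + 49392 - 2940)) - 339125 = (135 + 99*46200) - 339125 = (135 + 4573800) - 339125 = 4573935 - 339125 = 4234810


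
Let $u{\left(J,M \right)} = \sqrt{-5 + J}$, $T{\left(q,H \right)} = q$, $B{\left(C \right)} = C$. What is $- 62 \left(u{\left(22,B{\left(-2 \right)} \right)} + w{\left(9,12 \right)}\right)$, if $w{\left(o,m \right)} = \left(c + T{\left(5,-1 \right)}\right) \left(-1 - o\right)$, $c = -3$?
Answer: $1240 - 62 \sqrt{17} \approx 984.37$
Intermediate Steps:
$w{\left(o,m \right)} = -2 - 2 o$ ($w{\left(o,m \right)} = \left(-3 + 5\right) \left(-1 - o\right) = 2 \left(-1 - o\right) = -2 - 2 o$)
$- 62 \left(u{\left(22,B{\left(-2 \right)} \right)} + w{\left(9,12 \right)}\right) = - 62 \left(\sqrt{-5 + 22} - 20\right) = - 62 \left(\sqrt{17} - 20\right) = - 62 \left(-20 + \sqrt{17}\right) = 1240 - 62 \sqrt{17}$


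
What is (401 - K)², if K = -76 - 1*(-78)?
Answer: 159201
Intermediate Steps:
K = 2 (K = -76 + 78 = 2)
(401 - K)² = (401 - 1*2)² = (401 - 2)² = 399² = 159201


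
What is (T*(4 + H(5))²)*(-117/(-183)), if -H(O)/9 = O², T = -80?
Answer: -152383920/61 ≈ -2.4981e+6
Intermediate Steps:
H(O) = -9*O²
(T*(4 + H(5))²)*(-117/(-183)) = (-80*(4 - 9*5²)²)*(-117/(-183)) = (-80*(4 - 9*25)²)*(-117*(-1/183)) = -80*(4 - 225)²*(39/61) = -80*(-221)²*(39/61) = -80*48841*(39/61) = -3907280*39/61 = -152383920/61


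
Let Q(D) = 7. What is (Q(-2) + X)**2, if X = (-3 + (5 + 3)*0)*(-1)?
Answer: 100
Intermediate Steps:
X = 3 (X = (-3 + 8*0)*(-1) = (-3 + 0)*(-1) = -3*(-1) = 3)
(Q(-2) + X)**2 = (7 + 3)**2 = 10**2 = 100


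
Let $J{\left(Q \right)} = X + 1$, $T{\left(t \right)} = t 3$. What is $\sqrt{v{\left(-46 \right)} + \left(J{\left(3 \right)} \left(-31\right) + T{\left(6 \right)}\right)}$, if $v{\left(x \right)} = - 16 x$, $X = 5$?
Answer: $2 \sqrt{142} \approx 23.833$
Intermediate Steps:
$T{\left(t \right)} = 3 t$
$J{\left(Q \right)} = 6$ ($J{\left(Q \right)} = 5 + 1 = 6$)
$\sqrt{v{\left(-46 \right)} + \left(J{\left(3 \right)} \left(-31\right) + T{\left(6 \right)}\right)} = \sqrt{\left(-16\right) \left(-46\right) + \left(6 \left(-31\right) + 3 \cdot 6\right)} = \sqrt{736 + \left(-186 + 18\right)} = \sqrt{736 - 168} = \sqrt{568} = 2 \sqrt{142}$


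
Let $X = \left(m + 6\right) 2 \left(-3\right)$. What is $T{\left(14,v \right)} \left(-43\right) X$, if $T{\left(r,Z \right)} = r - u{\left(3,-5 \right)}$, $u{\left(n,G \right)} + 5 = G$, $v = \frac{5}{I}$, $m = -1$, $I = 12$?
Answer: $30960$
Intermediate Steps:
$X = -30$ ($X = \left(-1 + 6\right) 2 \left(-3\right) = 5 \cdot 2 \left(-3\right) = 10 \left(-3\right) = -30$)
$v = \frac{5}{12} \approx 0.41667$
$u{\left(n,G \right)} = -5 + G$
$T{\left(r,Z \right)} = 10 + r$ ($T{\left(r,Z \right)} = r - \left(-5 - 5\right) = r - -10 = r + 10 = 10 + r$)
$T{\left(14,v \right)} \left(-43\right) X = \left(10 + 14\right) \left(-43\right) \left(-30\right) = 24 \left(-43\right) \left(-30\right) = \left(-1032\right) \left(-30\right) = 30960$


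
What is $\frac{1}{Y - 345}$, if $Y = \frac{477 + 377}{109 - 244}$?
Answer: $- \frac{135}{47429} \approx -0.0028464$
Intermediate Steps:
$Y = - \frac{854}{135}$ ($Y = \frac{854}{-135} = 854 \left(- \frac{1}{135}\right) = - \frac{854}{135} \approx -6.3259$)
$\frac{1}{Y - 345} = \frac{1}{- \frac{854}{135} - 345} = \frac{1}{- \frac{47429}{135}} = - \frac{135}{47429}$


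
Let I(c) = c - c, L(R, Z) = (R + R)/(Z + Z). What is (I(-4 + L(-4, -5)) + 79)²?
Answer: 6241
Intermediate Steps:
L(R, Z) = R/Z (L(R, Z) = (2*R)/((2*Z)) = (2*R)*(1/(2*Z)) = R/Z)
I(c) = 0
(I(-4 + L(-4, -5)) + 79)² = (0 + 79)² = 79² = 6241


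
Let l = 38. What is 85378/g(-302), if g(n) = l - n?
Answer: 42689/170 ≈ 251.11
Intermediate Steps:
g(n) = 38 - n
85378/g(-302) = 85378/(38 - 1*(-302)) = 85378/(38 + 302) = 85378/340 = 85378*(1/340) = 42689/170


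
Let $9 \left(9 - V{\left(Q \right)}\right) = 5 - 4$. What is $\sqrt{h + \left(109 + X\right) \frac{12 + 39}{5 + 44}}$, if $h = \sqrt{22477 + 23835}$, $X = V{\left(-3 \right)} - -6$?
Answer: $\frac{\sqrt{56865 + 882 \sqrt{11578}}}{21} \approx 18.551$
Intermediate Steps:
$V{\left(Q \right)} = \frac{80}{9}$ ($V{\left(Q \right)} = 9 - \frac{5 - 4}{9} = 9 - \frac{1}{9} = \frac{80}{9}$)
$X = \frac{134}{9}$ ($X = \frac{80}{9} - -6 = \frac{80}{9} + 6 = \frac{134}{9} \approx 14.889$)
$h = 2 \sqrt{11578}$ ($h = \sqrt{46312} = 2 \sqrt{11578} \approx 215.2$)
$\sqrt{h + \left(109 + X\right) \frac{12 + 39}{5 + 44}} = \sqrt{2 \sqrt{11578} + \left(109 + \frac{134}{9}\right) \frac{12 + 39}{5 + 44}} = \sqrt{2 \sqrt{11578} + \frac{1115 \cdot \frac{51}{49}}{9}} = \sqrt{2 \sqrt{11578} + \frac{1115 \cdot 51 \cdot \frac{1}{49}}{9}} = \sqrt{2 \sqrt{11578} + \frac{1115}{9} \cdot \frac{51}{49}} = \sqrt{2 \sqrt{11578} + \frac{18955}{147}} = \sqrt{\frac{18955}{147} + 2 \sqrt{11578}}$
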